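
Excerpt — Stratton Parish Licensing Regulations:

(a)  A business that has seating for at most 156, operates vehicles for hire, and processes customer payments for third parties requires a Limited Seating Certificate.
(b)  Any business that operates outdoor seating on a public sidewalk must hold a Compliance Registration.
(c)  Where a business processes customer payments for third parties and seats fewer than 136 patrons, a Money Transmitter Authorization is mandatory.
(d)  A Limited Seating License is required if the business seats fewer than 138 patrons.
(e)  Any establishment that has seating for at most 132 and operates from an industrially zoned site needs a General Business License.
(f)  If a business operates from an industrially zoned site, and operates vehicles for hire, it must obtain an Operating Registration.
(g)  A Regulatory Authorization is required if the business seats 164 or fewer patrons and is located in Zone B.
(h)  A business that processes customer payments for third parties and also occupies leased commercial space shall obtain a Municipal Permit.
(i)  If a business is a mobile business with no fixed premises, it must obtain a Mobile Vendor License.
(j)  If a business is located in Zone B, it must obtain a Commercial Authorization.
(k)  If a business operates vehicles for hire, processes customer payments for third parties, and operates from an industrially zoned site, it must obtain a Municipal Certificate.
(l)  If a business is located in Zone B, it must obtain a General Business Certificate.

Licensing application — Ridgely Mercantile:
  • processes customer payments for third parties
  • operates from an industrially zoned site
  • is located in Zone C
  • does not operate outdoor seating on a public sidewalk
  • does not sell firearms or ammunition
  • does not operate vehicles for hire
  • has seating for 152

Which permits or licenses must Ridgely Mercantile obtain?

(a) seating 152 ≤ 156; does not operate vehicles for hire; processes customer payments for third parties → Limited Seating Certificate not required.
(b) does not operate outdoor seating on a public sidewalk → Compliance Registration not required.
(c) processes customer payments for third parties; seating 152 ≥ 136 → Money Transmitter Authorization not required.
(d) seating 152 ≥ 138 → Limited Seating License not required.
(e) seating 152 > 132; operates from an industrially zoned site → General Business License not required.
(f) operates from an industrially zoned site; does not operate vehicles for hire → Operating Registration not required.
(g) seating 152 ≤ 164; is located in Zone C (not: is located in Zone B) → Regulatory Authorization not required.
(h) processes customer payments for third parties; operates from an industrially zoned site (not: occupies leased commercial space) → Municipal Permit not required.
(i) operates from an industrially zoned site (not: is a mobile business with no fixed premises) → Mobile Vendor License not required.
(j) is located in Zone C (not: is located in Zone B) → Commercial Authorization not required.
(k) does not operate vehicles for hire; processes customer payments for third parties; operates from an industrially zoned site → Municipal Certificate not required.
(l) is located in Zone C (not: is located in Zone B) → General Business Certificate not required.

None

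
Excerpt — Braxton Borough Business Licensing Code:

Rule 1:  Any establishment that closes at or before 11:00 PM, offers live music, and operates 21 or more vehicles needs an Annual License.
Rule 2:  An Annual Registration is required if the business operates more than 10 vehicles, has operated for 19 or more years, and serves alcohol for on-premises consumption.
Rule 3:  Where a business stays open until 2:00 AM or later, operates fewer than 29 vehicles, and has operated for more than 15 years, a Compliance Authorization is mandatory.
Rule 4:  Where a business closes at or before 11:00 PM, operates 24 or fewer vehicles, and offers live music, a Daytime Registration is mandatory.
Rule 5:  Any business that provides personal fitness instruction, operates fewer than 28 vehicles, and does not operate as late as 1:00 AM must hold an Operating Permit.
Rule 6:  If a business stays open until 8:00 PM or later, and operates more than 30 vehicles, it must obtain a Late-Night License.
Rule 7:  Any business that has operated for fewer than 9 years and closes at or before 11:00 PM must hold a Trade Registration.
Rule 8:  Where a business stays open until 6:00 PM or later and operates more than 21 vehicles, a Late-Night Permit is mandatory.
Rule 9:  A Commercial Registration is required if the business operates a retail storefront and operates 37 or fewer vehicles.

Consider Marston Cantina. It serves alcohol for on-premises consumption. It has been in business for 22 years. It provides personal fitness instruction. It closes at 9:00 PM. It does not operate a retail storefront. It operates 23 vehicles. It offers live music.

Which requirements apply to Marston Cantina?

Rule 1: closes 9:00 PM, at/before 11:00 PM; offers live music; vehicles 23 ≥ 21 → Annual License required.
Rule 2: vehicles 23 > 10; years in business 22 ≥ 19; serves alcohol for on-premises consumption → Annual Registration required.
Rule 3: closes 9:00 PM, at/before 2:00 AM; vehicles 23 < 29; years in business 22 > 15 → Compliance Authorization not required.
Rule 4: closes 9:00 PM, at/before 11:00 PM; vehicles 23 ≤ 24; offers live music → Daytime Registration required.
Rule 5: provides personal fitness instruction; vehicles 23 < 28; closes 9:00 PM, at/before 1:00 AM → Operating Permit required.
Rule 6: closes 9:00 PM, after 8:00 PM; vehicles 23 ≤ 30 → Late-Night License not required.
Rule 7: years in business 22 ≥ 9; closes 9:00 PM, at/before 11:00 PM → Trade Registration not required.
Rule 8: closes 9:00 PM, after 6:00 PM; vehicles 23 > 21 → Late-Night Permit required.
Rule 9: does not operate a retail storefront; vehicles 23 ≤ 37 → Commercial Registration not required.

Annual License, Annual Registration, Daytime Registration, Late-Night Permit, Operating Permit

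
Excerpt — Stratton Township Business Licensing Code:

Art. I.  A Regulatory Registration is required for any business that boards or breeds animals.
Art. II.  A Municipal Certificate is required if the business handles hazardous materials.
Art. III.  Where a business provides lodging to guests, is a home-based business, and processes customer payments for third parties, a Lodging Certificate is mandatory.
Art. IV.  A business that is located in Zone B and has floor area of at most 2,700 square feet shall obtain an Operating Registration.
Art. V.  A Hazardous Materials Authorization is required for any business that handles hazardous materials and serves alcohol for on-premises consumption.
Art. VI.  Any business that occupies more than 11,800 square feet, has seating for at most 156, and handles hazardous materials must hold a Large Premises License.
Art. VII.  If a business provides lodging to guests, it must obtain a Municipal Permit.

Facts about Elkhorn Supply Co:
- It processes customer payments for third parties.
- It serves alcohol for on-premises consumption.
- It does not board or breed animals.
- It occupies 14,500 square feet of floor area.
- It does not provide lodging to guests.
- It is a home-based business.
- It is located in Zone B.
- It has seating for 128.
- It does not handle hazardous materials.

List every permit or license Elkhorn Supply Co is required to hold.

None

Art. I. does not board or breed animals → Regulatory Registration not required.
Art. II. does not handle hazardous materials → Municipal Certificate not required.
Art. III. does not provide lodging to guests; is a home-based business; processes customer payments for third parties → Lodging Certificate not required.
Art. IV. is located in Zone B; floor area 14,500 square feet > 2,700 square feet → Operating Registration not required.
Art. V. does not handle hazardous materials; serves alcohol for on-premises consumption → Hazardous Materials Authorization not required.
Art. VI. floor area 14,500 square feet > 11,800 square feet; seating 128 ≤ 156; does not handle hazardous materials → Large Premises License not required.
Art. VII. does not provide lodging to guests → Municipal Permit not required.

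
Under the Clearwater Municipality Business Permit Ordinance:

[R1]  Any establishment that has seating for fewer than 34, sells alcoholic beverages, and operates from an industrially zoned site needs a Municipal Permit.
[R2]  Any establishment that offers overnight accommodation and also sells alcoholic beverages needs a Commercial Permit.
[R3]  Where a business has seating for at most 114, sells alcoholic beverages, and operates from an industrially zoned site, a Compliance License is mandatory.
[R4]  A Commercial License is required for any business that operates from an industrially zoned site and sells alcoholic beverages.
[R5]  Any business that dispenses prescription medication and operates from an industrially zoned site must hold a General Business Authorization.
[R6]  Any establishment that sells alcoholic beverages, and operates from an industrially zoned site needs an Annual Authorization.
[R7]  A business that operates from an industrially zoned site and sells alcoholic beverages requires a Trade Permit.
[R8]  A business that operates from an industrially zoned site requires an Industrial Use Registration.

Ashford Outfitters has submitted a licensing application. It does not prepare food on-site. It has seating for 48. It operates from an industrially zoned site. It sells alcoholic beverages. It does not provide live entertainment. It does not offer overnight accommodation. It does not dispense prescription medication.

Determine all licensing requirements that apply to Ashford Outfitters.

Annual Authorization, Commercial License, Compliance License, Industrial Use Registration, Trade Permit

[R1] seating 48 ≥ 34; sells alcoholic beverages; operates from an industrially zoned site → Municipal Permit not required.
[R2] does not offer overnight accommodation; sells alcoholic beverages → Commercial Permit not required.
[R3] seating 48 ≤ 114; sells alcoholic beverages; operates from an industrially zoned site → Compliance License required.
[R4] operates from an industrially zoned site; sells alcoholic beverages → Commercial License required.
[R5] does not dispense prescription medication; operates from an industrially zoned site → General Business Authorization not required.
[R6] sells alcoholic beverages; operates from an industrially zoned site → Annual Authorization required.
[R7] operates from an industrially zoned site; sells alcoholic beverages → Trade Permit required.
[R8] operates from an industrially zoned site → Industrial Use Registration required.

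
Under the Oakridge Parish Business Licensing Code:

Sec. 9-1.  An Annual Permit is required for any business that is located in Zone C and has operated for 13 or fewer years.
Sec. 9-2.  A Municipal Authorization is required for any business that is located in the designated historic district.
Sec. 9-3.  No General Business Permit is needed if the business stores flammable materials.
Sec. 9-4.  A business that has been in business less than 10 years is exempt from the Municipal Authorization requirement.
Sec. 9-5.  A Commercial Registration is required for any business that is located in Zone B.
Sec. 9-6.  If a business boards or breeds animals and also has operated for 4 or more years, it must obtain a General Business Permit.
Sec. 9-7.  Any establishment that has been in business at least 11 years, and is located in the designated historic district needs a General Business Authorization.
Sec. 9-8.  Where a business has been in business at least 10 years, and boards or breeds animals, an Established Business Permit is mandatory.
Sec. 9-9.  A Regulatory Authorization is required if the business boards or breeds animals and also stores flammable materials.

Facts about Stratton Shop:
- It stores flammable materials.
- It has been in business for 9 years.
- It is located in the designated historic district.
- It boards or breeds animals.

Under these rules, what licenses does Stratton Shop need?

Sec. 9-1. is located in the designated historic district (not: is located in Zone C); years in business 9 ≤ 13 → Annual Permit not required.
Sec. 9-2. is located in the designated historic district → Municipal Authorization required.
Sec. 9-3. stores flammable materials → exempt from General Business Permit.
Sec. 9-4. years in business 9 < 10 → exempt from Municipal Authorization.
Sec. 9-5. is located in the designated historic district (not: is located in Zone B) → Commercial Registration not required.
Sec. 9-6. boards or breeds animals; years in business 9 ≥ 4 → General Business Permit required.
Sec. 9-7. years in business 9 < 11; is located in the designated historic district → General Business Authorization not required.
Sec. 9-8. years in business 9 < 10; boards or breeds animals → Established Business Permit not required.
Sec. 9-9. boards or breeds animals; stores flammable materials → Regulatory Authorization required.

Regulatory Authorization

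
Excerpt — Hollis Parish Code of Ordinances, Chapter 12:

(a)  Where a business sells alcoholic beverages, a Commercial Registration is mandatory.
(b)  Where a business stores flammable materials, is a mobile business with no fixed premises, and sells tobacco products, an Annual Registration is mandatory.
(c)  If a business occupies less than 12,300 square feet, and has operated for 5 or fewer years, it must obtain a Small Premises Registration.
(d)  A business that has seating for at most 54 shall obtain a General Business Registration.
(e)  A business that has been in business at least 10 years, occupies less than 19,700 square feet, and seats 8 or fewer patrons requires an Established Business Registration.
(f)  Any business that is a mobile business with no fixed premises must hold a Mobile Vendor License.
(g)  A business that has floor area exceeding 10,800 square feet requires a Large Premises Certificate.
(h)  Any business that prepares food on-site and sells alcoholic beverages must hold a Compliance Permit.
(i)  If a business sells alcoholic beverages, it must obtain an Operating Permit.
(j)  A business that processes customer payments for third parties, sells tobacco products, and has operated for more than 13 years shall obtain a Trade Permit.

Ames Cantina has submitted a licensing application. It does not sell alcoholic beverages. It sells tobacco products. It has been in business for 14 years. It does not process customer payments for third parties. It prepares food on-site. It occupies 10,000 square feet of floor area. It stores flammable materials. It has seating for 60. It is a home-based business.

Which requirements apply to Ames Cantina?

None

(a) does not sell alcoholic beverages → Commercial Registration not required.
(b) stores flammable materials; is a home-based business (not: is a mobile business with no fixed premises); sells tobacco products → Annual Registration not required.
(c) floor area 10,000 square feet < 12,300 square feet; years in business 14 > 5 → Small Premises Registration not required.
(d) seating 60 > 54 → General Business Registration not required.
(e) years in business 14 ≥ 10; floor area 10,000 square feet < 19,700 square feet; seating 60 > 8 → Established Business Registration not required.
(f) is a home-based business (not: is a mobile business with no fixed premises) → Mobile Vendor License not required.
(g) floor area 10,000 square feet ≤ 10,800 square feet → Large Premises Certificate not required.
(h) prepares food on-site; does not sell alcoholic beverages → Compliance Permit not required.
(i) does not sell alcoholic beverages → Operating Permit not required.
(j) does not process customer payments for third parties; sells tobacco products; years in business 14 > 13 → Trade Permit not required.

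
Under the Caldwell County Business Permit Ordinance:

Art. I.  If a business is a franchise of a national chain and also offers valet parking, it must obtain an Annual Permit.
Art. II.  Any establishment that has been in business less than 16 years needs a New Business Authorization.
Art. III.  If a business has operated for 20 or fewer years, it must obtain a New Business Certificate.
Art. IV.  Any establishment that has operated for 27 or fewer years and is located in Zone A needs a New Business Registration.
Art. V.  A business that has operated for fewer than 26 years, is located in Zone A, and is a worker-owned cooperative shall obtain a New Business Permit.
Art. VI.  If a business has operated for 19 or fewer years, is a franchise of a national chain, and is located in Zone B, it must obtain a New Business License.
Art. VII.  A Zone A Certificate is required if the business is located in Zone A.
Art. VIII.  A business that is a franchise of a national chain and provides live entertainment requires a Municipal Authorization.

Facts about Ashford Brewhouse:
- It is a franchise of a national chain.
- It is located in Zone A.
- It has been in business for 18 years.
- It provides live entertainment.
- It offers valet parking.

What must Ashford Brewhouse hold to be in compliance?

Art. I. is a franchise of a national chain; offers valet parking → Annual Permit required.
Art. II. years in business 18 ≥ 16 → New Business Authorization not required.
Art. III. years in business 18 ≤ 20 → New Business Certificate required.
Art. IV. years in business 18 ≤ 27; is located in Zone A → New Business Registration required.
Art. V. years in business 18 < 26; is located in Zone A; is a franchise of a national chain (not: is a worker-owned cooperative) → New Business Permit not required.
Art. VI. years in business 18 ≤ 19; is a franchise of a national chain; is located in Zone A (not: is located in Zone B) → New Business License not required.
Art. VII. is located in Zone A → Zone A Certificate required.
Art. VIII. is a franchise of a national chain; provides live entertainment → Municipal Authorization required.

Annual Permit, Municipal Authorization, New Business Certificate, New Business Registration, Zone A Certificate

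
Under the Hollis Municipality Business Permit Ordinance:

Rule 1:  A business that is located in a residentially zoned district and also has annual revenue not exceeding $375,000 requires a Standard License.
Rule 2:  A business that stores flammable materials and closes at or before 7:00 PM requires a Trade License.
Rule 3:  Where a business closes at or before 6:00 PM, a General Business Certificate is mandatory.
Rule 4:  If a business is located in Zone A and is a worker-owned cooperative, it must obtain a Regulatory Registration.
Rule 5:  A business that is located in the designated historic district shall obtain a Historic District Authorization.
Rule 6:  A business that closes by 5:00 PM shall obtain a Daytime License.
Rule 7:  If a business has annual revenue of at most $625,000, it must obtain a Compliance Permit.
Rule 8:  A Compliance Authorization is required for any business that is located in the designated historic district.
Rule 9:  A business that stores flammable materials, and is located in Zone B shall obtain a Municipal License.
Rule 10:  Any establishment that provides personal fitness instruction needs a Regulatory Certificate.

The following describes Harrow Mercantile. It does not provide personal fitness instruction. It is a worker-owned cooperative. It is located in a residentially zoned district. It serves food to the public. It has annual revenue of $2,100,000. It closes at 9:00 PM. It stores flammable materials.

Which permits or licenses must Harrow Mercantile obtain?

Rule 1: is located in a residentially zoned district; revenue $2,100,000 > $375,000 → Standard License not required.
Rule 2: stores flammable materials; closes 9:00 PM, after 7:00 PM → Trade License not required.
Rule 3: closes 9:00 PM, after 6:00 PM → General Business Certificate not required.
Rule 4: is located in a residentially zoned district (not: is located in Zone A); is a worker-owned cooperative → Regulatory Registration not required.
Rule 5: is located in a residentially zoned district (not: is located in the designated historic district) → Historic District Authorization not required.
Rule 6: closes 9:00 PM, after 5:00 PM → Daytime License not required.
Rule 7: revenue $2,100,000 > $625,000 → Compliance Permit not required.
Rule 8: is located in a residentially zoned district (not: is located in the designated historic district) → Compliance Authorization not required.
Rule 9: stores flammable materials; is located in a residentially zoned district (not: is located in Zone B) → Municipal License not required.
Rule 10: does not provide personal fitness instruction → Regulatory Certificate not required.

None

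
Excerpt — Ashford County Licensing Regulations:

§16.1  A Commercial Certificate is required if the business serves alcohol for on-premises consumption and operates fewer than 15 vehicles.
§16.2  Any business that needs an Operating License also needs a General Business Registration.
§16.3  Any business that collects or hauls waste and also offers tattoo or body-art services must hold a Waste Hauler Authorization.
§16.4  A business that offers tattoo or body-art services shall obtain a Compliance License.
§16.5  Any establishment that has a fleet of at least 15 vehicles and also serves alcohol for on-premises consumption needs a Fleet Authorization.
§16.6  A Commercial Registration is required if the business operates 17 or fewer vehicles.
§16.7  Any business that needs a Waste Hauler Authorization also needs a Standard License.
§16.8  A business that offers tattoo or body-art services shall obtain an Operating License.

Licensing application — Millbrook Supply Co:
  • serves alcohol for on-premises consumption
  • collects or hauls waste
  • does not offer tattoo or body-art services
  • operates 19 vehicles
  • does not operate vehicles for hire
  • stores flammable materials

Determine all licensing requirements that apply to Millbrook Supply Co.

Fleet Authorization

§16.1 serves alcohol for on-premises consumption; vehicles 19 ≥ 15 → Commercial Certificate not required.
§16.2 Operating License is not required → no effect.
§16.3 collects or hauls waste; does not offer tattoo or body-art services → Waste Hauler Authorization not required.
§16.4 does not offer tattoo or body-art services → Compliance License not required.
§16.5 vehicles 19 ≥ 15; serves alcohol for on-premises consumption → Fleet Authorization required.
§16.6 vehicles 19 > 17 → Commercial Registration not required.
§16.7 Waste Hauler Authorization is not required → no effect.
§16.8 does not offer tattoo or body-art services → Operating License not required.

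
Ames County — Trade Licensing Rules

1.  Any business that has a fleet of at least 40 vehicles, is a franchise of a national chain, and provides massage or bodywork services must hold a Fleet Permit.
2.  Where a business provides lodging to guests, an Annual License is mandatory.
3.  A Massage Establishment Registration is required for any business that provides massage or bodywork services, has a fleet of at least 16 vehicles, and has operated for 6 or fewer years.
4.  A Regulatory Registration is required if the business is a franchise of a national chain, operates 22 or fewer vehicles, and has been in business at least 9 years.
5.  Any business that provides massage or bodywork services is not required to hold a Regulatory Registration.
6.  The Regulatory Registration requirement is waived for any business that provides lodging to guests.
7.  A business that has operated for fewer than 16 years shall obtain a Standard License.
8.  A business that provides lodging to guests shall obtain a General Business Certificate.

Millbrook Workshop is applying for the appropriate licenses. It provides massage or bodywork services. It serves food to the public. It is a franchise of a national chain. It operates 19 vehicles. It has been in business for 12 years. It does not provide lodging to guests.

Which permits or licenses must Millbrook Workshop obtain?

1. vehicles 19 < 40; is a franchise of a national chain; provides massage or bodywork services → Fleet Permit not required.
2. does not provide lodging to guests → Annual License not required.
3. provides massage or bodywork services; vehicles 19 ≥ 16; years in business 12 > 6 → Massage Establishment Registration not required.
4. is a franchise of a national chain; vehicles 19 ≤ 22; years in business 12 ≥ 9 → Regulatory Registration required.
5. provides massage or bodywork services → exempt from Regulatory Registration.
6. does not provide lodging to guests → Regulatory Registration exemption does not apply.
7. years in business 12 < 16 → Standard License required.
8. does not provide lodging to guests → General Business Certificate not required.

Standard License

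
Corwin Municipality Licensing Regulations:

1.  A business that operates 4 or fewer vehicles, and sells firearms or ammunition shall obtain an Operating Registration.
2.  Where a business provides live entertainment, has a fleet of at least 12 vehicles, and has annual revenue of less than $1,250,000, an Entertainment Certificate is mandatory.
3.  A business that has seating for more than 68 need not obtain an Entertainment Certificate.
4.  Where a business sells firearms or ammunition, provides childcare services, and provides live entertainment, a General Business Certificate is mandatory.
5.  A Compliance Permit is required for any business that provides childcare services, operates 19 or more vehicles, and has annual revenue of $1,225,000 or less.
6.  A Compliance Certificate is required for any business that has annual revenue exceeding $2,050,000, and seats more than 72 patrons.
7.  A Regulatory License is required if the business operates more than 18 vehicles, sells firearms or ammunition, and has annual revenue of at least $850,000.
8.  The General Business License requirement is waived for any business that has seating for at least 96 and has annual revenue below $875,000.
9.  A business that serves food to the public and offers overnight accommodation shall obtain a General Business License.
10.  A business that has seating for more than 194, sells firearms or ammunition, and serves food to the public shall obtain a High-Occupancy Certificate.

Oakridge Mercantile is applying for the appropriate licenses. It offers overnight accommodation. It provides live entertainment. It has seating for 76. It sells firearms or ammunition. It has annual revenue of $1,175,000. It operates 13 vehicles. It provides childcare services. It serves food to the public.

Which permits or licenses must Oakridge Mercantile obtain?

General Business Certificate, General Business License

1. vehicles 13 > 4; sells firearms or ammunition → Operating Registration not required.
2. provides live entertainment; vehicles 13 ≥ 12; revenue $1,175,000 < $1,250,000 → Entertainment Certificate required.
3. seating 76 > 68 → exempt from Entertainment Certificate.
4. sells firearms or ammunition; provides childcare services; provides live entertainment → General Business Certificate required.
5. provides childcare services; vehicles 13 < 19; revenue $1,175,000 ≤ $1,225,000 → Compliance Permit not required.
6. revenue $1,175,000 ≤ $2,050,000; seating 76 > 72 → Compliance Certificate not required.
7. vehicles 13 ≤ 18; sells firearms or ammunition; revenue $1,175,000 ≥ $850,000 → Regulatory License not required.
8. seating 76 < 96; revenue $1,175,000 ≥ $875,000 → General Business License exemption does not apply.
9. serves food to the public; offers overnight accommodation → General Business License required.
10. seating 76 ≤ 194; sells firearms or ammunition; serves food to the public → High-Occupancy Certificate not required.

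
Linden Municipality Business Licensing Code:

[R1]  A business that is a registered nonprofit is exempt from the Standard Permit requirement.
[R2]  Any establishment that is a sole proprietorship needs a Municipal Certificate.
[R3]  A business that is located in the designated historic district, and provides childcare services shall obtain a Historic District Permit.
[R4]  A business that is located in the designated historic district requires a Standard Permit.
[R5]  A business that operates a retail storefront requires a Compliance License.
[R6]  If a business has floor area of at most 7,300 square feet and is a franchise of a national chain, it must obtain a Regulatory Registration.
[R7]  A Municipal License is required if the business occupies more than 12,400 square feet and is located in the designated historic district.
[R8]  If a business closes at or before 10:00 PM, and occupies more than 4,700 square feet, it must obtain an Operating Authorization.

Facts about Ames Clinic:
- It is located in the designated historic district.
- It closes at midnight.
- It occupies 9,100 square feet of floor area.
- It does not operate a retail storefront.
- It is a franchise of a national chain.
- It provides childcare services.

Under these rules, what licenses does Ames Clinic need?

Historic District Permit, Standard Permit

[R1] is a franchise of a national chain (not: is a registered nonprofit) → Standard Permit exemption does not apply.
[R2] is a franchise of a national chain (not: is a sole proprietorship) → Municipal Certificate not required.
[R3] is located in the designated historic district; provides childcare services → Historic District Permit required.
[R4] is located in the designated historic district → Standard Permit required.
[R5] does not operate a retail storefront → Compliance License not required.
[R6] floor area 9,100 square feet > 7,300 square feet; is a franchise of a national chain → Regulatory Registration not required.
[R7] floor area 9,100 square feet ≤ 12,400 square feet; is located in the designated historic district → Municipal License not required.
[R8] closes midnight, after 10:00 PM; floor area 9,100 square feet > 4,700 square feet → Operating Authorization not required.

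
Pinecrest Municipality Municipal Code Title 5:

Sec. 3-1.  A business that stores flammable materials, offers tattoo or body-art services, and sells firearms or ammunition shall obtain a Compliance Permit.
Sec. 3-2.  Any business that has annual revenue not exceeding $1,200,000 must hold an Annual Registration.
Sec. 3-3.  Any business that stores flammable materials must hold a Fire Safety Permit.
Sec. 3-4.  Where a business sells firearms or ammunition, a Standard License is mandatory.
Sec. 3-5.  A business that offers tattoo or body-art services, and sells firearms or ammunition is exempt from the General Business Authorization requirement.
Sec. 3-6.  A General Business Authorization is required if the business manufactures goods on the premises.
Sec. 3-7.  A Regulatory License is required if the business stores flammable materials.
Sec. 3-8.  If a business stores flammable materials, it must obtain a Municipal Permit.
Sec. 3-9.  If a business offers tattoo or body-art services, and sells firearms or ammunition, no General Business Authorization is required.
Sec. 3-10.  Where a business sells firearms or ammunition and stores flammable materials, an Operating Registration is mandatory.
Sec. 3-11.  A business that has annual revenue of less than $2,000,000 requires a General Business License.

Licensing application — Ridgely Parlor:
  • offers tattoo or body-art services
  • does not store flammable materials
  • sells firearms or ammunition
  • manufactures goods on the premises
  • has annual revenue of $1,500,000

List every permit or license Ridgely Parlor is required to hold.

Sec. 3-1. does not store flammable materials; offers tattoo or body-art services; sells firearms or ammunition → Compliance Permit not required.
Sec. 3-2. revenue $1,500,000 > $1,200,000 → Annual Registration not required.
Sec. 3-3. does not store flammable materials → Fire Safety Permit not required.
Sec. 3-4. sells firearms or ammunition → Standard License required.
Sec. 3-5. offers tattoo or body-art services; sells firearms or ammunition → exempt from General Business Authorization.
Sec. 3-6. manufactures goods on the premises → General Business Authorization required.
Sec. 3-7. does not store flammable materials → Regulatory License not required.
Sec. 3-8. does not store flammable materials → Municipal Permit not required.
Sec. 3-9. offers tattoo or body-art services; sells firearms or ammunition → exempt from General Business Authorization.
Sec. 3-10. sells firearms or ammunition; does not store flammable materials → Operating Registration not required.
Sec. 3-11. revenue $1,500,000 < $2,000,000 → General Business License required.

General Business License, Standard License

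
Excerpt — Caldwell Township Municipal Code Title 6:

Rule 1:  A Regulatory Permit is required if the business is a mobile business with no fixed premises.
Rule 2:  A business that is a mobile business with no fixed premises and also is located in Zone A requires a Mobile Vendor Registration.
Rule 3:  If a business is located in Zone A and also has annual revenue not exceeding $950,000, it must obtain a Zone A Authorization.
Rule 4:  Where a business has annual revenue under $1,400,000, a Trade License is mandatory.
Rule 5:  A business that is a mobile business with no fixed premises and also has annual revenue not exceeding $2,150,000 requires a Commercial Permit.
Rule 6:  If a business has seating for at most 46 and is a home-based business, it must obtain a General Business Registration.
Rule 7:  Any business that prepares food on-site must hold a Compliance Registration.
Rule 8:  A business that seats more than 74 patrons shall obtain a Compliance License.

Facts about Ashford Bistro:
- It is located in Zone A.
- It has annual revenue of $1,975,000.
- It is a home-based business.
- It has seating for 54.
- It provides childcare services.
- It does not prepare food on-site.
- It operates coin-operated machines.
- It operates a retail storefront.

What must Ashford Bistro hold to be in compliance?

None

Rule 1: is a home-based business (not: is a mobile business with no fixed premises) → Regulatory Permit not required.
Rule 2: is a home-based business (not: is a mobile business with no fixed premises); is located in Zone A → Mobile Vendor Registration not required.
Rule 3: is located in Zone A; revenue $1,975,000 > $950,000 → Zone A Authorization not required.
Rule 4: revenue $1,975,000 ≥ $1,400,000 → Trade License not required.
Rule 5: is a home-based business (not: is a mobile business with no fixed premises); revenue $1,975,000 ≤ $2,150,000 → Commercial Permit not required.
Rule 6: seating 54 > 46; is a home-based business → General Business Registration not required.
Rule 7: does not prepare food on-site → Compliance Registration not required.
Rule 8: seating 54 ≤ 74 → Compliance License not required.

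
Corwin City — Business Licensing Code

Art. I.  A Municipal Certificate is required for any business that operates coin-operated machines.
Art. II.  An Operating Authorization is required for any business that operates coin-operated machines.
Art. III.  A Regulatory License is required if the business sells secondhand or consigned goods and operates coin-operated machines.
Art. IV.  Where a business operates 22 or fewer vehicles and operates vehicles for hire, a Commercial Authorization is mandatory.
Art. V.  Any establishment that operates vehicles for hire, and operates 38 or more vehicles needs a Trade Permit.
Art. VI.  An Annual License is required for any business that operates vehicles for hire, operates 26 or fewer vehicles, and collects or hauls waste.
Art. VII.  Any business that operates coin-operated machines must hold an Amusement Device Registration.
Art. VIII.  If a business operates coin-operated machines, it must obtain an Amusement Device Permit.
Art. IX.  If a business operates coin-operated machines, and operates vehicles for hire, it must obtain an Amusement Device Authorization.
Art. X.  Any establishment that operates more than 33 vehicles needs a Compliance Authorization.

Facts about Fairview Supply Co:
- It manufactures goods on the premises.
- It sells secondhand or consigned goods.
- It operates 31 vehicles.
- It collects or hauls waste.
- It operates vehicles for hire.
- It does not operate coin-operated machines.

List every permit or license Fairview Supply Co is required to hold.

None

Art. I. does not operate coin-operated machines → Municipal Certificate not required.
Art. II. does not operate coin-operated machines → Operating Authorization not required.
Art. III. sells secondhand or consigned goods; does not operate coin-operated machines → Regulatory License not required.
Art. IV. vehicles 31 > 22; operates vehicles for hire → Commercial Authorization not required.
Art. V. operates vehicles for hire; vehicles 31 < 38 → Trade Permit not required.
Art. VI. operates vehicles for hire; vehicles 31 > 26; collects or hauls waste → Annual License not required.
Art. VII. does not operate coin-operated machines → Amusement Device Registration not required.
Art. VIII. does not operate coin-operated machines → Amusement Device Permit not required.
Art. IX. does not operate coin-operated machines; operates vehicles for hire → Amusement Device Authorization not required.
Art. X. vehicles 31 ≤ 33 → Compliance Authorization not required.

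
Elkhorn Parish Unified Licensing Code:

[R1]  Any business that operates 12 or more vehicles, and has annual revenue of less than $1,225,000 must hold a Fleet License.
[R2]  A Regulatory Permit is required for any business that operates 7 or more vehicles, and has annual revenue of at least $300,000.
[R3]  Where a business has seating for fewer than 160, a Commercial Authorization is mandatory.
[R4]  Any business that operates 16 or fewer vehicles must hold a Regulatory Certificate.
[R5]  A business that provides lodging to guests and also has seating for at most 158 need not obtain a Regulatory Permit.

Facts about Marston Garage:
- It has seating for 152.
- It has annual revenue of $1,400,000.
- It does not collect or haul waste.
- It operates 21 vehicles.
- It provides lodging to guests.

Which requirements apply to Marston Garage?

Commercial Authorization

[R1] vehicles 21 ≥ 12; revenue $1,400,000 ≥ $1,225,000 → Fleet License not required.
[R2] vehicles 21 ≥ 7; revenue $1,400,000 ≥ $300,000 → Regulatory Permit required.
[R3] seating 152 < 160 → Commercial Authorization required.
[R4] vehicles 21 > 16 → Regulatory Certificate not required.
[R5] provides lodging to guests; seating 152 ≤ 158 → exempt from Regulatory Permit.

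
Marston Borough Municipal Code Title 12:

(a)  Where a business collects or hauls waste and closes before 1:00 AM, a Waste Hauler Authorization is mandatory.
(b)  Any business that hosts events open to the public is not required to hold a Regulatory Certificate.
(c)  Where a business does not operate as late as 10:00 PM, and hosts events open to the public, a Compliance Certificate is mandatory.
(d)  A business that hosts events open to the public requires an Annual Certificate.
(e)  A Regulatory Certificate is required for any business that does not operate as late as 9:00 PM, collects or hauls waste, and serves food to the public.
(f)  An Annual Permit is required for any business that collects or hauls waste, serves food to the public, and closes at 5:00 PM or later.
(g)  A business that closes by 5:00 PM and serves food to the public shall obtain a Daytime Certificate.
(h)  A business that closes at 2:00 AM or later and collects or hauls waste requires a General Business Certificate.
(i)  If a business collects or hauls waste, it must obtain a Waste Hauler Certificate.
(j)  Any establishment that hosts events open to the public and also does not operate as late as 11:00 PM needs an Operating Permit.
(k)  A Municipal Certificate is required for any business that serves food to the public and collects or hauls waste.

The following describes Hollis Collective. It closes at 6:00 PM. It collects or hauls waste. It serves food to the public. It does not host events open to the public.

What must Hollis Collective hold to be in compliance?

Annual Permit, Municipal Certificate, Regulatory Certificate, Waste Hauler Authorization, Waste Hauler Certificate

(a) collects or hauls waste; closes 6:00 PM, at/before 1:00 AM → Waste Hauler Authorization required.
(b) does not host events open to the public → Regulatory Certificate exemption does not apply.
(c) closes 6:00 PM, at/before 10:00 PM; does not host events open to the public → Compliance Certificate not required.
(d) does not host events open to the public → Annual Certificate not required.
(e) closes 6:00 PM, at/before 9:00 PM; collects or hauls waste; serves food to the public → Regulatory Certificate required.
(f) collects or hauls waste; serves food to the public; closes 6:00 PM, after 5:00 PM → Annual Permit required.
(g) closes 6:00 PM, after 5:00 PM; serves food to the public → Daytime Certificate not required.
(h) closes 6:00 PM, at/before 2:00 AM; collects or hauls waste → General Business Certificate not required.
(i) collects or hauls waste → Waste Hauler Certificate required.
(j) does not host events open to the public; closes 6:00 PM, at/before 11:00 PM → Operating Permit not required.
(k) serves food to the public; collects or hauls waste → Municipal Certificate required.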